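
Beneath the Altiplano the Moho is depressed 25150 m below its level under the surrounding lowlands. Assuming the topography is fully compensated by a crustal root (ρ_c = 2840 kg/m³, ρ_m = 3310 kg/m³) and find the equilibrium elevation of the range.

4160 m

For local isostatic compensation: ρ_c h = (ρ_m − ρ_c) r.
h = r (ρ_m − ρ_c) / ρ_c = 25150 m × (3310 − 2840) / 2840 = 4160 m.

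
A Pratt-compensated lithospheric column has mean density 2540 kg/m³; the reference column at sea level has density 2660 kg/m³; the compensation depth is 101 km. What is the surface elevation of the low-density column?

4.77 km

ρ_ref D = ρ (D + h) → h = D (ρ_ref − ρ)/ρ.
h = 101 km × (2660 − 2540)/2540 = 4.77 km.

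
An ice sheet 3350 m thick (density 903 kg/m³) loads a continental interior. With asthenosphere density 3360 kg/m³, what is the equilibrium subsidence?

900 m

Isostatic balance requires: the ice load ρ_ice t is balanced by mantle displaced below, ρ_m s.
s = t ρ_ice / ρ_m = 3350 m × 903/3360 = 900 m.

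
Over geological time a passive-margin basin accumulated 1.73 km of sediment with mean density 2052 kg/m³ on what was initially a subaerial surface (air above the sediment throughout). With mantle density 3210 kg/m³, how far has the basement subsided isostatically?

Subaerial load: s = t ρ_sed / ρ_m = 1.73 km × 2052/3210 = 1.11 km.

1.11 km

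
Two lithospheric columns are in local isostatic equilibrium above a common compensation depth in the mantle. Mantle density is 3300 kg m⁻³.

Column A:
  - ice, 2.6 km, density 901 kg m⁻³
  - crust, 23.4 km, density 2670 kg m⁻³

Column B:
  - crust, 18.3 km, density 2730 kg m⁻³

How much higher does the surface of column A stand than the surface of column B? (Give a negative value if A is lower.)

For any compensation level in the mantle, the mantle terms cancel and isostasy reduces to e = (Σt_A − Σt_B) − (Σ(ρt)_A − Σ(ρt)_B) / ρ_m.
Σt_A = 26 km; Σt_B = 18.3 km; Σ(ρt)_A = 64820.6; Σ(ρt)_B = 49959 (in km·kg m⁻³).
e = (26 − 18.3) − (64820.6 − 49959) / 3300 = 3.2 km.

3.2 km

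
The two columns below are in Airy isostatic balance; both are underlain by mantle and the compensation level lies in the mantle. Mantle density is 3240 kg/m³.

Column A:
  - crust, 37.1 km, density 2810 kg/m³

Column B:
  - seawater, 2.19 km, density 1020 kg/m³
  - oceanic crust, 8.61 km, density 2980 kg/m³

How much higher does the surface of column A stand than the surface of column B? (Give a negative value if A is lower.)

2.73 km

For any compensation level in the mantle, the mantle terms cancel and isostasy reduces to e = (Σt_A − Σt_B) − (Σ(ρt)_A − Σ(ρt)_B) / ρ_m.
Σt_A = 37.1 km; Σt_B = 10.8 km; Σ(ρt)_A = 104251; Σ(ρt)_B = 27891.6 (in km·kg/m³).
e = (37.1 − 10.8) − (104251 − 27891.6) / 3240 = 2.73 km.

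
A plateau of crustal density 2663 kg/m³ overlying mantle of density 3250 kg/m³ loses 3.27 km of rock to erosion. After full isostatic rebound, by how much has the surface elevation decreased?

Rebound u = e ρ_c/ρ_m = 3.27 km × 2663/3250 = 2.679 km.
Net surface drop = e − u = 3.27 km − 2.679 km = e (ρ_m − ρ_c)/ρ_m = 0.591 km.

0.591 km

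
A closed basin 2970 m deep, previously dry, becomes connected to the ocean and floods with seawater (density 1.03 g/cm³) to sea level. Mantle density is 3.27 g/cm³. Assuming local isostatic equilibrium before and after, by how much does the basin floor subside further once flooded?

After flooding the water column is d + s deep. Its weight must equal the weight of mantle displaced by the extra subsidence s: (d + s) ρ_w = s ρ_m.
s = d ρ_w / (ρ_m − ρ_w) = 2970 m × 1.03/(3.27 − 1.03) = 1370 m.

1370 m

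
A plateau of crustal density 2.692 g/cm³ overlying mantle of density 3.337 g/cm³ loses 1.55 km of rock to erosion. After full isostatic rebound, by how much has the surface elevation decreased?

Rebound u = e ρ_c/ρ_m = 1.55 km × 2.692/3.337 = 1.25 km.
Net surface drop = e − u = 1.55 km − 1.25 km = e (ρ_m − ρ_c)/ρ_m = 0.3 km.

0.3 km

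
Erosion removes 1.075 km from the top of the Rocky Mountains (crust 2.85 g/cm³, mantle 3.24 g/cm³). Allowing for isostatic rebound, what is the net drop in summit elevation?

0.129 km

Rebound u = e ρ_c/ρ_m = 1.075 km × 2.85/3.24 = 0.9456 km.
Net surface drop = e − u = 1.075 km − 0.9456 km = e (ρ_m − ρ_c)/ρ_m = 0.129 km.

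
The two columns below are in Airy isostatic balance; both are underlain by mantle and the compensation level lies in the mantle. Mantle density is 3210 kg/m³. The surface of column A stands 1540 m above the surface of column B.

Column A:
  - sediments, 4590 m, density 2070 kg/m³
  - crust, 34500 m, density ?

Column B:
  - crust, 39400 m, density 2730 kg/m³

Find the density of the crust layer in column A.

2670 kg/m³

Take the compensation level at the base of the deeper column (depth z_c below the surface of column A) and equate Σ ρ_i t_i down to z_c; mantle fills any gap and the z_c terms cancel.
Column A: 4590×2070 + 34500×ρ + (z_c − 39090)×3210
Column B: 1540×0 + 39400×2730 + (z_c − 1540 − 39400)×3210
The z_c×3210 term appears on both sides and cancels. Collect the known terms of each column as K = Σ(ρt)_known − 3210 × (depth of known layers): K_A = 9501300 − 3210×39090 = −115977600; K_B = 107562000 − 3210×(1540 + 39400) = −23855400.
Balance: K_A + 34500×ρ = K_B, so ρ = (K_B − K_A)/34500 = 92122200/34500 = 2670 kg/m³.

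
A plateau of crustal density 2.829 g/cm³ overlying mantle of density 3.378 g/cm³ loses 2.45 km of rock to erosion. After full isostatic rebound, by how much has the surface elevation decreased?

Rebound u = e ρ_c/ρ_m = 2.45 km × 2.829/3.378 = 2.052 km.
Net surface drop = e − u = 2.45 km − 2.052 km = e (ρ_m − ρ_c)/ρ_m = 0.398 km.

0.398 km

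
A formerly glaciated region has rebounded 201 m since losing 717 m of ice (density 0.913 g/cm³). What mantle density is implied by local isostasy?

3.26 g/cm³

ρ_m = ρ_ice t / u = 0.913 × 717 m/201 m = 3.26 g/cm³.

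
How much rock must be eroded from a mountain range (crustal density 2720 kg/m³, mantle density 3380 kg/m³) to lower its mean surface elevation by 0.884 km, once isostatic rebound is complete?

4.53 km

Net drop Δ = e − u = e − e ρ_c/ρ_m = e (ρ_m − ρ_c)/ρ_m.
e = Δ ρ_m/(ρ_m − ρ_c) = 0.884 km × 3380/660 = 4.53 km.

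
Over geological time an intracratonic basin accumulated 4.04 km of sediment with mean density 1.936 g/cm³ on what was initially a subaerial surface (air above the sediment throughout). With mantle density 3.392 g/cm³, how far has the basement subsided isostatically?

2.31 km

Subaerial load: s = t ρ_sed / ρ_m = 4.04 km × 1.936/3.392 = 2.31 km.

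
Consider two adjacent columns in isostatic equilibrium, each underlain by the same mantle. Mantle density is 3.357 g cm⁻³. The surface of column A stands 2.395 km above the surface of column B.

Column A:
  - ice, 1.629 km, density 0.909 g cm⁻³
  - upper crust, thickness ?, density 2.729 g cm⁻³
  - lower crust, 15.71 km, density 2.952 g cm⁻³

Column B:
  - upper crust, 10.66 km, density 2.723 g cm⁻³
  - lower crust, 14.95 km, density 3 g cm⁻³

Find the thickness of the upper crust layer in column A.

15.6 km

Take the compensation level at the base of the deeper column (depth z_c below the surface of column A) and equate Σ ρ_i t_i down to z_c; mantle fills any gap and the z_c terms cancel.
Column A: 1.629×0.909 + x×2.729 + 15.71×2.952 + (z_c − 17.339 − x)×3.357
Column B: 2.395×0 + 10.66×2.723 + 14.95×3 + (z_c − 2.395 − 25.61)×3.357
The z_c×3.357 term appears on both sides and cancels. Collect the known terms of each column as K = Σ(ρt)_known − 3.357 × (depth of known layers): K_A = 47.856681 − 3.357×17.339 = −10.350342; K_B = 73.87718 − 3.357×(2.395 + 25.61) = −20.135605.
Balance: K_A − x×(3.357 − 2.729) = K_B, so x = (K_A − K_B)/(3.357 − 2.729) = 9.78526/0.628 = 15.6 km.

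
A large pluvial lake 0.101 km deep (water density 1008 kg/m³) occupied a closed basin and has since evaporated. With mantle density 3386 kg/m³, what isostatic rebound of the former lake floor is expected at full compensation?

0.0301 km

u = d ρ_w/ρ_m = 0.101 km × 1008/3386 = 0.0301 km.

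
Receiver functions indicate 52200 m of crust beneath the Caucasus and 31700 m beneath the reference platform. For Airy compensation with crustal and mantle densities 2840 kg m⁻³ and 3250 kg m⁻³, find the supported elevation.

2590 m

Excess crust Δ = 52200 m − 31700 m = 20500 m, split between elevation h and root r with h + r = Δ.
Airy balance ρ_c h = (ρ_m − ρ_c) r gives r = h ρ_c/(ρ_m − ρ_c), so h (1 + ρ_c/(ρ_m − ρ_c)) = Δ, i.e. h = Δ (ρ_m − ρ_c)/ρ_m.
h = 20500 m × 410/3250 = 2590 m.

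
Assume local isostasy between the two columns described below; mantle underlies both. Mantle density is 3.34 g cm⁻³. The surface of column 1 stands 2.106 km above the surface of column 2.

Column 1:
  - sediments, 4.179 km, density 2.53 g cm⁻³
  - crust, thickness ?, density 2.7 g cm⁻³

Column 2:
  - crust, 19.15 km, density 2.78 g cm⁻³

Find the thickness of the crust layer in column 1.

Take the compensation level at the base of the deeper column (depth z_c below the surface of column 1) and equate Σ ρ_i t_i down to z_c; mantle fills any gap and the z_c terms cancel.
Column 1: 4.179×2.53 + x×2.7 + (z_c − 4.179 − x)×3.34
Column 2: 2.106×0 + 19.15×2.78 + (z_c − 2.106 − 19.15)×3.34
The z_c×3.34 term appears on both sides and cancels. Collect the known terms of each column as K = Σ(ρt)_known − 3.34 × (depth of known layers): K_1 = 10.57287 − 3.34×4.179 = −3.38499; K_2 = 53.237 − 3.34×(2.106 + 19.15) = −17.75804.
Balance: K_1 − x×(3.34 − 2.7) = K_2, so x = (K_1 − K_2)/(3.34 − 2.7) = 14.373/0.64 = 22.5 km.

22.5 km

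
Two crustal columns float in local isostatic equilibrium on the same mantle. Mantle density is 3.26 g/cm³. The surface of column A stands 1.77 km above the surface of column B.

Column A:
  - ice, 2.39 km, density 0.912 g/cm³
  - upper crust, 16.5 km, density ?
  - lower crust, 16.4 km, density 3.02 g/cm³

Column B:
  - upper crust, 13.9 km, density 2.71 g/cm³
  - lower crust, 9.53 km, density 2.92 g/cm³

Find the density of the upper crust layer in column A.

2.83 g/cm³

Take the compensation level at the base of the deeper column (depth z_c below the surface of column A) and equate Σ ρ_i t_i down to z_c; mantle fills any gap and the z_c terms cancel.
Column A: 2.39×0.912 + 16.5×ρ + 16.4×3.02 + (z_c − 35.29)×3.26
Column B: 1.77×0 + 13.9×2.71 + 9.53×2.92 + (z_c − 1.77 − 23.43)×3.26
The z_c×3.26 term appears on both sides and cancels. Collect the known terms of each column as K = Σ(ρt)_known − 3.26 × (depth of known layers): K_A = 51.70768 − 3.26×35.29 = −63.33772; K_B = 65.4966 − 3.26×(1.77 + 23.43) = −16.6554.
Balance: K_A + 16.5×ρ = K_B, so ρ = (K_B − K_A)/16.5 = 46.6823/16.5 = 2.83 g/cm³.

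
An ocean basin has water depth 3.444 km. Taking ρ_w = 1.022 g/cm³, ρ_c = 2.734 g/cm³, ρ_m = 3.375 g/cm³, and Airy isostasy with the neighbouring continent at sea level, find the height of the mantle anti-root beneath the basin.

Balancing pressure at the compensation depth: replacing crust with seawater at the top is compensated by replacing crust with mantle at the base: d (ρ_c − ρ_w) = a (ρ_m − ρ_c).
a = d (ρ_c − ρ_w)/(ρ_m − ρ_c) = 3.444 km × 1.712/0.641 = 9.2 km.

9.2 km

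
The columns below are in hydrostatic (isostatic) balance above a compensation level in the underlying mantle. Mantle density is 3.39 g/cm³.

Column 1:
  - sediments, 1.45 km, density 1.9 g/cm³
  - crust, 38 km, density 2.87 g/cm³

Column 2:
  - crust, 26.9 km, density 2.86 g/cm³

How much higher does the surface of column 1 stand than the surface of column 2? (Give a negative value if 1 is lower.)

2.26 km

For any compensation level in the mantle, the mantle terms cancel and isostasy reduces to e = (Σt_1 − Σt_2) − (Σ(ρt)_1 − Σ(ρt)_2) / ρ_m.
Σt_1 = 39.45 km; Σt_2 = 26.9 km; Σ(ρt)_1 = 111.815; Σ(ρt)_2 = 76.934 (in km·g/cm³).
e = (39.45 − 26.9) − (111.815 − 76.934) / 3.39 = 2.26 km.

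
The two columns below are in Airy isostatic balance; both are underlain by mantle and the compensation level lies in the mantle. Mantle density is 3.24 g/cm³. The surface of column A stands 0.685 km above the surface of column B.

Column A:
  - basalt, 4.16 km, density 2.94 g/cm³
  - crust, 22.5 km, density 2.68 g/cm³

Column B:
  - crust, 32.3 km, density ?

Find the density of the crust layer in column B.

2.88 g/cm³

Take the compensation level at the base of the deeper column (depth z_c below the surface of column A) and equate Σ ρ_i t_i down to z_c; mantle fills any gap and the z_c terms cancel.
Column A: 4.16×2.94 + 22.5×2.68 + (z_c − 26.66)×3.24
Column B: 0.685×0 + 32.3×ρ + (z_c − 0.685 − 32.3)×3.24
The z_c×3.24 term appears on both sides and cancels. Collect the known terms of each column as K = Σ(ρt)_known − 3.24 × (depth of known layers): K_A = 72.5304 − 3.24×26.66 = −13.848; K_B = 0 − 3.24×(0.685 + 32.3) = −106.8714.
Balance: K_A = K_B + 32.3×ρ, so ρ = (K_A − K_B)/32.3 = 93.0234/32.3 = 2.88 g/cm³.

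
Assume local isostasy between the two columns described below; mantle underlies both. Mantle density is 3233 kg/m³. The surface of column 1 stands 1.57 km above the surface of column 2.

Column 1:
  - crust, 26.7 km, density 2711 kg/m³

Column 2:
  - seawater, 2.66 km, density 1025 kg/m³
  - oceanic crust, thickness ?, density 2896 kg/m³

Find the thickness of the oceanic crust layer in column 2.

Take the compensation level at the base of the deeper column (depth z_c below the surface of column 1) and equate Σ ρ_i t_i down to z_c; mantle fills any gap and the z_c terms cancel.
Column 1: 26.7×2711 + (z_c − 26.7)×3233
Column 2: 1.57×0 + 2.66×1025 + x×2896 + (z_c − 1.57 − 2.66 − x)×3233
The z_c×3233 term appears on both sides and cancels. Collect the known terms of each column as K = Σ(ρt)_known − 3233 × (depth of known layers): K_1 = 72383.7 − 3233×26.7 = −13937.4; K_2 = 2726.5 − 3233×(1.57 + 2.66) = −10949.09.
Balance: K_1 = K_2 − x×(3233 − 2896), so x = (K_2 − K_1)/(3233 − 2896) = 2988.31/337 = 8.87 km.

8.87 km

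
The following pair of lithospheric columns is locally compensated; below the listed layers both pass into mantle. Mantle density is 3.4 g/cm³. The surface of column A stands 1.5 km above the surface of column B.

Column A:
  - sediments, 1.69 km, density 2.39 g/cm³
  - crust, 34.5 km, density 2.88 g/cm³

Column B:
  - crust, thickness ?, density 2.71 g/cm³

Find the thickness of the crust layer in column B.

21.1 km

Take the compensation level at the base of the deeper column (depth z_c below the surface of column A) and equate Σ ρ_i t_i down to z_c; mantle fills any gap and the z_c terms cancel.
Column A: 1.69×2.39 + 34.5×2.88 + (z_c − 36.19)×3.4
Column B: 1.5×0 + x×2.71 + (z_c − 1.5 − 0 − x)×3.4
The z_c×3.4 term appears on both sides and cancels. Collect the known terms of each column as K = Σ(ρt)_known − 3.4 × (depth of known layers): K_A = 103.3991 − 3.4×36.19 = −19.6469; K_B = 0 − 3.4×(1.5 + 0) = −5.1.
Balance: K_A = K_B − x×(3.4 − 2.71), so x = (K_B − K_A)/(3.4 − 2.71) = 14.5469/0.69 = 21.1 km.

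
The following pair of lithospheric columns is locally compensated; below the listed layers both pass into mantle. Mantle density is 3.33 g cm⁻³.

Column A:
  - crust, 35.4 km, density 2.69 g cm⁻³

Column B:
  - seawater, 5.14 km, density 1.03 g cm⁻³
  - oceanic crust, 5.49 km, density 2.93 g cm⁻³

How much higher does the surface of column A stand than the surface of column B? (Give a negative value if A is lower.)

2.59 km

For any compensation level in the mantle, the mantle terms cancel and isostasy reduces to e = (Σt_A − Σt_B) − (Σ(ρt)_A − Σ(ρt)_B) / ρ_m.
Σt_A = 35.4 km; Σt_B = 10.63 km; Σ(ρt)_A = 95.226; Σ(ρt)_B = 21.3799 (in km·g cm⁻³).
e = (35.4 − 10.63) − (95.226 − 21.3799) / 3.33 = 2.59 km.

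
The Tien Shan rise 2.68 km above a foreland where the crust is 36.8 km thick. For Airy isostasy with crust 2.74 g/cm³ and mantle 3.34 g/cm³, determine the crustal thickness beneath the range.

51.7 km

Root depth r = h ρ_c / (ρ_m − ρ_c) = 2.68 km × 2.74 / 0.6 = 12.24 km.
Total thickness = T + h + r = 36.8 km + 2.68 km + 12.24 km = 51.7 km.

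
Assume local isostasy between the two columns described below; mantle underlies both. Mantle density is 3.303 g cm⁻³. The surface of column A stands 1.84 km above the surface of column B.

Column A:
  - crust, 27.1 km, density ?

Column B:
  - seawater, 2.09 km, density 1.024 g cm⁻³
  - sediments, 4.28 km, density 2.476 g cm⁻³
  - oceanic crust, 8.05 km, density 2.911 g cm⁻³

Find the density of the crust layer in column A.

Take the compensation level at the base of the deeper column (depth z_c below the surface of column A) and equate Σ ρ_i t_i down to z_c; mantle fills any gap and the z_c terms cancel.
Column A: 27.1×ρ + (z_c − 27.1)×3.303
Column B: 1.84×0 + 2.09×1.024 + 4.28×2.476 + 8.05×2.911 + (z_c − 1.84 − 14.42)×3.303
The z_c×3.303 term appears on both sides and cancels. Collect the known terms of each column as K = Σ(ρt)_known − 3.303 × (depth of known layers): K_A = 0 − 3.303×27.1 = −89.5113; K_B = 36.17099 − 3.303×(1.84 + 14.42) = −17.53579.
Balance: K_A + 27.1×ρ = K_B, so ρ = (K_B − K_A)/27.1 = 71.9755/27.1 = 2.66 g cm⁻³.

2.66 g cm⁻³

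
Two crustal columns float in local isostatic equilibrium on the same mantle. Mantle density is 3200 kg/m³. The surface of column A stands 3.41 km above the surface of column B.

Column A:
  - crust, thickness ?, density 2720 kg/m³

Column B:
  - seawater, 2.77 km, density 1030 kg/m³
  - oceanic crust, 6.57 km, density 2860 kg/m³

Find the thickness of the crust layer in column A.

39.9 km

Take the compensation level at the base of the deeper column (depth z_c below the surface of column A) and equate Σ ρ_i t_i down to z_c; mantle fills any gap and the z_c terms cancel.
Column A: x×2720 + (z_c − 0 − x)×3200
Column B: 3.41×0 + 2.77×1030 + 6.57×2860 + (z_c − 3.41 − 9.34)×3200
The z_c×3200 term appears on both sides and cancels. Collect the known terms of each column as K = Σ(ρt)_known − 3200 × (depth of known layers): K_A = 0 − 3200×0 = 0; K_B = 21643.3 − 3200×(3.41 + 9.34) = −19156.7.
Balance: K_A − x×(3200 − 2720) = K_B, so x = (K_A − K_B)/(3200 − 2720) = 19156.7/480 = 39.9 km.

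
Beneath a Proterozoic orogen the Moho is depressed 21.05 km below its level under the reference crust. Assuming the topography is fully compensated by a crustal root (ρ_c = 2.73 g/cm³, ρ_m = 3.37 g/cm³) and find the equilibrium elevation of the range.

By Archimedes' principle applied to the lithosphere: ρ_c h = (ρ_m − ρ_c) r.
h = r (ρ_m − ρ_c) / ρ_c = 21.05 km × (3.37 − 2.73) / 2.73 = 4.93 km.

4.93 km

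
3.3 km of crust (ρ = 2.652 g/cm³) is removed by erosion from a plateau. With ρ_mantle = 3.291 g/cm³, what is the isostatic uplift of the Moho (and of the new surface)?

Unloading: uplift u = e ρ_c/ρ_m = 3.3 km × 2.652/3.291 = 2.66 km.

2.66 km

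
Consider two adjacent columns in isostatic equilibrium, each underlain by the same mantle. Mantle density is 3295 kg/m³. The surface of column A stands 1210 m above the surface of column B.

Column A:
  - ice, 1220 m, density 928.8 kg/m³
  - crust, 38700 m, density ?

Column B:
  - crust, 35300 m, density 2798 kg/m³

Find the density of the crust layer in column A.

Take the compensation level at the base of the deeper column (depth z_c below the surface of column A) and equate Σ ρ_i t_i down to z_c; mantle fills any gap and the z_c terms cancel.
Column A: 1220×928.8 + 38700×ρ + (z_c − 39920)×3295
Column B: 1210×0 + 35300×2798 + (z_c − 1210 − 35300)×3295
The z_c×3295 term appears on both sides and cancels. Collect the known terms of each column as K = Σ(ρt)_known − 3295 × (depth of known layers): K_A = 1133136 − 3295×39920 = −130403264; K_B = 98769400 − 3295×(1210 + 35300) = −21531050.
Balance: K_A + 38700×ρ = K_B, so ρ = (K_B − K_A)/38700 = 108872000/38700 = 2810 kg/m³.

2810 kg/m³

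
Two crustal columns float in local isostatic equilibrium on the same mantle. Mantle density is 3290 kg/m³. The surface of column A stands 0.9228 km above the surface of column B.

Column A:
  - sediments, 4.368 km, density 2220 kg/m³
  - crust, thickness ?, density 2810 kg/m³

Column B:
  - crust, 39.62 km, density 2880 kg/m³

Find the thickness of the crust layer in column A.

Take the compensation level at the base of the deeper column (depth z_c below the surface of column A) and equate Σ ρ_i t_i down to z_c; mantle fills any gap and the z_c terms cancel.
Column A: 4.368×2220 + x×2810 + (z_c − 4.368 − x)×3290
Column B: 0.9228×0 + 39.62×2880 + (z_c − 0.9228 − 39.62)×3290
The z_c×3290 term appears on both sides and cancels. Collect the known terms of each column as K = Σ(ρt)_known − 3290 × (depth of known layers): K_A = 9696.96 − 3290×4.368 = −4673.76; K_B = 114105.6 − 3290×(0.9228 + 39.62) = −19280.212.
Balance: K_A − x×(3290 − 2810) = K_B, so x = (K_A − K_B)/(3290 − 2810) = 14606.5/480 = 30.4 km.

30.4 km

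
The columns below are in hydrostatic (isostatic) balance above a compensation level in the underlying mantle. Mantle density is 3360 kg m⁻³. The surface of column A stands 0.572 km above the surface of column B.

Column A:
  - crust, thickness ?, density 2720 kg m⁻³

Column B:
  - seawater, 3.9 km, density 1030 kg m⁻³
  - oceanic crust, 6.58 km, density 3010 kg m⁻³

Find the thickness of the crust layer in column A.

20.8 km

Take the compensation level at the base of the deeper column (depth z_c below the surface of column A) and equate Σ ρ_i t_i down to z_c; mantle fills any gap and the z_c terms cancel.
Column A: x×2720 + (z_c − 0 − x)×3360
Column B: 0.572×0 + 3.9×1030 + 6.58×3010 + (z_c − 0.572 − 10.48)×3360
The z_c×3360 term appears on both sides and cancels. Collect the known terms of each column as K = Σ(ρt)_known − 3360 × (depth of known layers): K_A = 0 − 3360×0 = 0; K_B = 23822.8 − 3360×(0.572 + 10.48) = −13311.92.
Balance: K_A − x×(3360 − 2720) = K_B, so x = (K_A − K_B)/(3360 − 2720) = 13311.9/640 = 20.8 km.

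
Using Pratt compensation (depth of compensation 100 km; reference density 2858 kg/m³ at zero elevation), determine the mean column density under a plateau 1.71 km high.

Pratt balance: ρ_ref D = ρ (D + h).
ρ = ρ_ref D/(D + h) = 2858 × 100 km/(100 km + 1.71 km) = 2810 kg/m³.

2810 kg/m³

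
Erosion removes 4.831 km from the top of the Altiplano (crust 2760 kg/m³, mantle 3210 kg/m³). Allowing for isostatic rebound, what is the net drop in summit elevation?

0.677 km

Rebound u = e ρ_c/ρ_m = 4.831 km × 2760/3210 = 4.154 km.
Net surface drop = e − u = 4.831 km − 4.154 km = e (ρ_m − ρ_c)/ρ_m = 0.677 km.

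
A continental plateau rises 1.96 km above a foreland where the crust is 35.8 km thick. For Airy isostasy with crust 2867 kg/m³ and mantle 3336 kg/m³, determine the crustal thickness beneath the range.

Root depth r = h ρ_c / (ρ_m − ρ_c) = 1.96 km × 2867 / 469 = 11.98 km.
Total thickness = T + h + r = 35.8 km + 1.96 km + 11.98 km = 49.7 km.

49.7 km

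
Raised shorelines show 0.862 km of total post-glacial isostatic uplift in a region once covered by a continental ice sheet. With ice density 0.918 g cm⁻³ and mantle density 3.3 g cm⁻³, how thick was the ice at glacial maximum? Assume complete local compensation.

3.1 km

u = t ρ_ice/ρ_m → t = u ρ_m/ρ_ice = 0.862 km × 3.3/0.918 = 3.1 km.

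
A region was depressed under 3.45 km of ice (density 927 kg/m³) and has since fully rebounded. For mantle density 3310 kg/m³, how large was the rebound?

0.966 km

Removing the load lets mantle flow back in; uplift u satisfies ρ_ice t = ρ_m u.
u = t ρ_ice/ρ_m = 3.45 km × 927/3310 = 0.966 km.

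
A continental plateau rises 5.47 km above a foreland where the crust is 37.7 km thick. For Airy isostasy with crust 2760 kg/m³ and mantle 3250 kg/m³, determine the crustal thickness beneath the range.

Root depth r = h ρ_c / (ρ_m − ρ_c) = 5.47 km × 2760 / 490 = 30.81 km.
Total thickness = T + h + r = 37.7 km + 5.47 km + 30.81 km = 74 km.

74 km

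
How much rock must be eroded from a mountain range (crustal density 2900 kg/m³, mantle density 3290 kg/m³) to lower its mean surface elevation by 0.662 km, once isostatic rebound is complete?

Net drop Δ = e − u = e − e ρ_c/ρ_m = e (ρ_m − ρ_c)/ρ_m.
e = Δ ρ_m/(ρ_m − ρ_c) = 0.662 km × 3290/390 = 5.58 km.

5.58 km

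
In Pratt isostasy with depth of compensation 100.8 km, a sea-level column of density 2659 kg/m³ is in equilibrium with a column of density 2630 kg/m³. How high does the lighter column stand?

ρ_ref D = ρ (D + h) → h = D (ρ_ref − ρ)/ρ.
h = 100.8 km × (2659 − 2630)/2630 = 1.11 km.

1.11 km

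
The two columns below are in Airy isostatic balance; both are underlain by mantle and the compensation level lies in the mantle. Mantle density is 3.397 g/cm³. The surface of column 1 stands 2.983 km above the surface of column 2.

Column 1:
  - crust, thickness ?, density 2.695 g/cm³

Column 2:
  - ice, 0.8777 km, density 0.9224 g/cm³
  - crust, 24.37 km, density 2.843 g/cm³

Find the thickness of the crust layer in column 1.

Take the compensation level at the base of the deeper column (depth z_c below the surface of column 1) and equate Σ ρ_i t_i down to z_c; mantle fills any gap and the z_c terms cancel.
Column 1: x×2.695 + (z_c − 0 − x)×3.397
Column 2: 2.983×0 + 0.8777×0.9224 + 24.37×2.843 + (z_c − 2.983 − 25.2477)×3.397
The z_c×3.397 term appears on both sides and cancels. Collect the known terms of each column as K = Σ(ρt)_known − 3.397 × (depth of known layers): K_1 = 0 − 3.397×0 = 0; K_2 = 70.0935005 − 3.397×(2.983 + 25.2477) = −25.8061874.
Balance: K_1 − x×(3.397 − 2.695) = K_2, so x = (K_1 − K_2)/(3.397 − 2.695) = 25.8062/0.702 = 36.8 km.

36.8 km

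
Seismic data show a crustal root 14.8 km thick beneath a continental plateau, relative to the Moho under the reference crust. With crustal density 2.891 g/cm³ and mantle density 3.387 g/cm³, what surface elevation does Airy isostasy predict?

Isostatic balance requires: ρ_c h = (ρ_m − ρ_c) r.
h = r (ρ_m − ρ_c) / ρ_c = 14.8 km × (3.387 − 2.891) / 2.891 = 2.54 km.

2.54 km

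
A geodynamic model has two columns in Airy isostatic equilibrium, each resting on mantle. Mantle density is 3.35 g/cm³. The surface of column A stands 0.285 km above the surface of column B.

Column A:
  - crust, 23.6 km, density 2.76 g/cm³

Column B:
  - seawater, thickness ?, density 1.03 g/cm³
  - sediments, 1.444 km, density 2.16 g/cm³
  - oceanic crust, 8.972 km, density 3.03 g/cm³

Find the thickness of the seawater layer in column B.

3.61 km

Take the compensation level at the base of the deeper column (depth z_c below the surface of column A) and equate Σ ρ_i t_i down to z_c; mantle fills any gap and the z_c terms cancel.
Column A: 23.6×2.76 + (z_c − 23.6)×3.35
Column B: 0.285×0 + x×1.03 + 1.444×2.16 + 8.972×3.03 + (z_c − 0.285 − 10.416 − x)×3.35
The z_c×3.35 term appears on both sides and cancels. Collect the known terms of each column as K = Σ(ρt)_known − 3.35 × (depth of known layers): K_A = 65.136 − 3.35×23.6 = −13.924; K_B = 30.3042 − 3.35×(0.285 + 10.416) = −5.54415.
Balance: K_A = K_B − x×(3.35 − 1.03), so x = (K_B − K_A)/(3.35 − 1.03) = 8.37985/2.32 = 3.61 km.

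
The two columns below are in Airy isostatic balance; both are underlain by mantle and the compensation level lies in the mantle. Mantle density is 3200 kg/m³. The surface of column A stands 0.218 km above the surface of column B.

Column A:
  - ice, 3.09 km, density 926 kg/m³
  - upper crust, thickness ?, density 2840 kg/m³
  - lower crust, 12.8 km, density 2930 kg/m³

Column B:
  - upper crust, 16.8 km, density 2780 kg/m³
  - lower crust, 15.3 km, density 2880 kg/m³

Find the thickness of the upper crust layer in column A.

6.02 km

Take the compensation level at the base of the deeper column (depth z_c below the surface of column A) and equate Σ ρ_i t_i down to z_c; mantle fills any gap and the z_c terms cancel.
Column A: 3.09×926 + x×2840 + 12.8×2930 + (z_c − 15.89 − x)×3200
Column B: 0.218×0 + 16.8×2780 + 15.3×2880 + (z_c − 0.218 − 32.1)×3200
The z_c×3200 term appears on both sides and cancels. Collect the known terms of each column as K = Σ(ρt)_known − 3200 × (depth of known layers): K_A = 40365.34 − 3200×15.89 = −10482.66; K_B = 90768 − 3200×(0.218 + 32.1) = −12649.6.
Balance: K_A − x×(3200 − 2840) = K_B, so x = (K_A − K_B)/(3200 − 2840) = 2166.94/360 = 6.02 km.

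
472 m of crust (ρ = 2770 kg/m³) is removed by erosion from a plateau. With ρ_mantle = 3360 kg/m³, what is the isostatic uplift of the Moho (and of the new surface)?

389 m

Unloading: uplift u = e ρ_c/ρ_m = 472 m × 2770/3360 = 389 m.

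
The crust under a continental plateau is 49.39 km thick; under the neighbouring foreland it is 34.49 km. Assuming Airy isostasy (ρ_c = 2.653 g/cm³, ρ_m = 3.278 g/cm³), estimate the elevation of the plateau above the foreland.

Excess crust Δ = 49.39 km − 34.49 km = 14.9 km, split between elevation h and root r with h + r = Δ.
Airy balance ρ_c h = (ρ_m − ρ_c) r gives r = h ρ_c/(ρ_m − ρ_c), so h (1 + ρ_c/(ρ_m − ρ_c)) = Δ, i.e. h = Δ (ρ_m − ρ_c)/ρ_m.
h = 14.9 km × 0.625/3.278 = 2.84 km.

2.84 km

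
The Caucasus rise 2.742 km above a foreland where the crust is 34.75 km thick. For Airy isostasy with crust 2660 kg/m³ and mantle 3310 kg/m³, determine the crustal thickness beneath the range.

48.7 km

Root depth r = h ρ_c / (ρ_m − ρ_c) = 2.742 km × 2660 / 650 = 11.22 km.
Total thickness = T + h + r = 34.75 km + 2.742 km + 11.22 km = 48.7 km.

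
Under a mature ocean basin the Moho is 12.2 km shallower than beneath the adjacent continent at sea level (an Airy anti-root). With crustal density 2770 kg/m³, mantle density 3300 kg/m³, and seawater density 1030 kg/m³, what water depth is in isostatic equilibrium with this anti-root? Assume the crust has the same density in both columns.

Replacing a thickness d of crust by seawater at the top must be balanced by replacing crust with mantle at the base: d (ρ_c − ρ_w) = a (ρ_m − ρ_c).
d = a (ρ_m − ρ_c)/(ρ_c − ρ_w) = 12.2 km × 530/1740 = 3.72 km.

3.72 km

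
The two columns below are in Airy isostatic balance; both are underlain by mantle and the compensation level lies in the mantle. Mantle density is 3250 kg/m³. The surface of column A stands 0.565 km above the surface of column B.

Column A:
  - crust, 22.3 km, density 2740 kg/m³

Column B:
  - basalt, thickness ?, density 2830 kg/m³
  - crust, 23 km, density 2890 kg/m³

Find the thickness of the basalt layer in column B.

Take the compensation level at the base of the deeper column (depth z_c below the surface of column A) and equate Σ ρ_i t_i down to z_c; mantle fills any gap and the z_c terms cancel.
Column A: 22.3×2740 + (z_c − 22.3)×3250
Column B: 0.565×0 + x×2830 + 23×2890 + (z_c − 0.565 − 23 − x)×3250
The z_c×3250 term appears on both sides and cancels. Collect the known terms of each column as K = Σ(ρt)_known − 3250 × (depth of known layers): K_A = 61102 − 3250×22.3 = −11373; K_B = 66470 − 3250×(0.565 + 23) = −10116.25.
Balance: K_A = K_B − x×(3250 − 2830), so x = (K_B − K_A)/(3250 − 2830) = 1256.75/420 = 2.99 km.

2.99 km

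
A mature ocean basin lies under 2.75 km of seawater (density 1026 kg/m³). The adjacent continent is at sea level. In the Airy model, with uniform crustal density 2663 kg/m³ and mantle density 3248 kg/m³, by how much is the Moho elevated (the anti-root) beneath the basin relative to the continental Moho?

7.7 km

Balancing pressure at the compensation depth: replacing crust with seawater at the top is compensated by replacing crust with mantle at the base: d (ρ_c − ρ_w) = a (ρ_m − ρ_c).
a = d (ρ_c − ρ_w)/(ρ_m − ρ_c) = 2.75 km × 1637/585 = 7.7 km.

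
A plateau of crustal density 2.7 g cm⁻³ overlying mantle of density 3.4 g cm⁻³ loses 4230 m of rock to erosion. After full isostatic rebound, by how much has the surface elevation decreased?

871 m

Rebound u = e ρ_c/ρ_m = 4230 m × 2.7/3.4 = 3359 m.
Net surface drop = e − u = 4230 m − 3359 m = e (ρ_m − ρ_c)/ρ_m = 871 m.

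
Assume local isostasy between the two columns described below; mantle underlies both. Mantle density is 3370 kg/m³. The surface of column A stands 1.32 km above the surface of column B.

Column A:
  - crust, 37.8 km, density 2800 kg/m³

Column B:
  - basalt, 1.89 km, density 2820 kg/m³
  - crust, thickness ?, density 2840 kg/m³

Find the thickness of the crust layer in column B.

30.3 km

Take the compensation level at the base of the deeper column (depth z_c below the surface of column A) and equate Σ ρ_i t_i down to z_c; mantle fills any gap and the z_c terms cancel.
Column A: 37.8×2800 + (z_c − 37.8)×3370
Column B: 1.32×0 + 1.89×2820 + x×2840 + (z_c − 1.32 − 1.89 − x)×3370
The z_c×3370 term appears on both sides and cancels. Collect the known terms of each column as K = Σ(ρt)_known − 3370 × (depth of known layers): K_A = 105840 − 3370×37.8 = −21546; K_B = 5329.8 − 3370×(1.32 + 1.89) = −5487.9.
Balance: K_A = K_B − x×(3370 − 2840), so x = (K_B − K_A)/(3370 − 2840) = 16058.1/530 = 30.3 km.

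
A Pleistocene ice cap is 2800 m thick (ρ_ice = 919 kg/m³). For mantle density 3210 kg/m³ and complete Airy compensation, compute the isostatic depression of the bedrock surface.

802 m

In Airy isostatic equilibrium: the ice load ρ_ice t is balanced by mantle displaced below, ρ_m s.
s = t ρ_ice / ρ_m = 2800 m × 919/3210 = 802 m.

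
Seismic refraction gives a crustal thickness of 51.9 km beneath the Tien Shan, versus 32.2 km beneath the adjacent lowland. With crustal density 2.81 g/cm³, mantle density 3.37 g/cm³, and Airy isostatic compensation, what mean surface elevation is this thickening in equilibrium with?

3.27 km

Excess crust Δ = 51.9 km − 32.2 km = 19.7 km, split between elevation h and root r with h + r = Δ.
Airy balance ρ_c h = (ρ_m − ρ_c) r gives r = h ρ_c/(ρ_m − ρ_c), so h (1 + ρ_c/(ρ_m − ρ_c)) = Δ, i.e. h = Δ (ρ_m − ρ_c)/ρ_m.
h = 19.7 km × 0.56/3.37 = 3.27 km.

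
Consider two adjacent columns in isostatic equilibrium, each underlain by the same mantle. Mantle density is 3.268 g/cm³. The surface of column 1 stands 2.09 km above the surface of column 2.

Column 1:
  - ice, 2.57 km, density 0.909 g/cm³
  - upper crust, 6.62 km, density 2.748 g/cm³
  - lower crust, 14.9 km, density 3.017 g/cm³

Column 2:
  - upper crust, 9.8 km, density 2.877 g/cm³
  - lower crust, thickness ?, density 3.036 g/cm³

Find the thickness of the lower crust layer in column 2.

11.1 km

Take the compensation level at the base of the deeper column (depth z_c below the surface of column 1) and equate Σ ρ_i t_i down to z_c; mantle fills any gap and the z_c terms cancel.
Column 1: 2.57×0.909 + 6.62×2.748 + 14.9×3.017 + (z_c − 24.09)×3.268
Column 2: 2.09×0 + 9.8×2.877 + x×3.036 + (z_c − 2.09 − 9.8 − x)×3.268
The z_c×3.268 term appears on both sides and cancels. Collect the known terms of each column as K = Σ(ρt)_known − 3.268 × (depth of known layers): K_1 = 65.48119 − 3.268×24.09 = −13.24493; K_2 = 28.1946 − 3.268×(2.09 + 9.8) = −10.66192.
Balance: K_1 = K_2 − x×(3.268 − 3.036), so x = (K_2 − K_1)/(3.268 − 3.036) = 2.58301/0.232 = 11.1 km.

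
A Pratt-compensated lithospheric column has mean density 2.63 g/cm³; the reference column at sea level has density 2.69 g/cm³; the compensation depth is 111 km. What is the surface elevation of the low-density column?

ρ_ref D = ρ (D + h) → h = D (ρ_ref − ρ)/ρ.
h = 111 km × (2.69 − 2.63)/2.63 = 2.53 km.

2.53 km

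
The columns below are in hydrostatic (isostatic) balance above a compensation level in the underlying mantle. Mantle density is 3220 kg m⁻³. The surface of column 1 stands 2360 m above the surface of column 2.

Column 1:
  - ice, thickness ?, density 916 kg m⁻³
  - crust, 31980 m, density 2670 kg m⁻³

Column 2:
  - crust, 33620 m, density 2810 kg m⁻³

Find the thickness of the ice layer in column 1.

1650 m

Take the compensation level at the base of the deeper column (depth z_c below the surface of column 1) and equate Σ ρ_i t_i down to z_c; mantle fills any gap and the z_c terms cancel.
Column 1: x×916 + 31980×2670 + (z_c − 31980 − x)×3220
Column 2: 2360×0 + 33620×2810 + (z_c − 2360 − 33620)×3220
The z_c×3220 term appears on both sides and cancels. Collect the known terms of each column as K = Σ(ρt)_known − 3220 × (depth of known layers): K_1 = 85386600 − 3220×31980 = −17589000; K_2 = 94472200 − 3220×(2360 + 33620) = −21383400.
Balance: K_1 − x×(3220 − 916) = K_2, so x = (K_1 − K_2)/(3220 − 916) = 3794400/2304 = 1650 m.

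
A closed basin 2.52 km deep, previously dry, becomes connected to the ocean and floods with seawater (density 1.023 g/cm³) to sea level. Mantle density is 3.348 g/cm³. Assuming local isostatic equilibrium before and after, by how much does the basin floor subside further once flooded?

1.11 km

After flooding the water column is d + s deep. Its weight must equal the weight of mantle displaced by the extra subsidence s: (d + s) ρ_w = s ρ_m.
s = d ρ_w / (ρ_m − ρ_w) = 2.52 km × 1.023/(3.348 − 1.023) = 1.11 km.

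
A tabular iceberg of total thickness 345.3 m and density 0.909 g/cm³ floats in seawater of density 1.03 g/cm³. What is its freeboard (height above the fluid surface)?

Floating equilibrium: submerged depth d = t ρ_obj/ρ_fluid = 345.3 m × 0.909/1.03 = 304.7 m.
Freeboard = t − d = 345.3 m − 304.7 m = 40.6 m.

40.6 m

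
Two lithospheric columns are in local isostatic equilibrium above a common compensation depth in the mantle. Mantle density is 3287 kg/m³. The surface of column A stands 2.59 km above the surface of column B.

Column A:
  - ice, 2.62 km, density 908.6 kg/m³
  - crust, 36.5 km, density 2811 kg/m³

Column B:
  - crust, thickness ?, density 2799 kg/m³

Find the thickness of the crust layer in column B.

30.9 km

Take the compensation level at the base of the deeper column (depth z_c below the surface of column A) and equate Σ ρ_i t_i down to z_c; mantle fills any gap and the z_c terms cancel.
Column A: 2.62×908.6 + 36.5×2811 + (z_c − 39.12)×3287
Column B: 2.59×0 + x×2799 + (z_c − 2.59 − 0 − x)×3287
The z_c×3287 term appears on both sides and cancels. Collect the known terms of each column as K = Σ(ρt)_known − 3287 × (depth of known layers): K_A = 104982.032 − 3287×39.12 = −23605.408; K_B = 0 − 3287×(2.59 + 0) = −8513.33.
Balance: K_A = K_B − x×(3287 − 2799), so x = (K_B − K_A)/(3287 − 2799) = 15092.1/488 = 30.9 km.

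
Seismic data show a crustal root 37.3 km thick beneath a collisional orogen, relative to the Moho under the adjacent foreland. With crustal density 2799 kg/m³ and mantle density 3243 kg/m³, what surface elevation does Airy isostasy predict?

5.92 km

Isostatic balance requires: ρ_c h = (ρ_m − ρ_c) r.
h = r (ρ_m − ρ_c) / ρ_c = 37.3 km × (3243 − 2799) / 2799 = 5.92 km.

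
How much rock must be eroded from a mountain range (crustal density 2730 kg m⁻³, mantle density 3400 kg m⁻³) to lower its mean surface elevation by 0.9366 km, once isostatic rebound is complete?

4.75 km

Net drop Δ = e − u = e − e ρ_c/ρ_m = e (ρ_m − ρ_c)/ρ_m.
e = Δ ρ_m/(ρ_m − ρ_c) = 0.9366 km × 3400/670 = 4.75 km.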